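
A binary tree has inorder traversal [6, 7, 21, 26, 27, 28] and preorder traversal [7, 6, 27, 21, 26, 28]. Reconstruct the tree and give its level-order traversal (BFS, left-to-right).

Inorder:  [6, 7, 21, 26, 27, 28]
Preorder: [7, 6, 27, 21, 26, 28]
Algorithm: preorder visits root first, so consume preorder in order;
for each root, split the current inorder slice at that value into
left-subtree inorder and right-subtree inorder, then recurse.
Recursive splits:
  root=7; inorder splits into left=[6], right=[21, 26, 27, 28]
  root=6; inorder splits into left=[], right=[]
  root=27; inorder splits into left=[21, 26], right=[28]
  root=21; inorder splits into left=[], right=[26]
  root=26; inorder splits into left=[], right=[]
  root=28; inorder splits into left=[], right=[]
Reconstructed level-order: [7, 6, 27, 21, 28, 26]


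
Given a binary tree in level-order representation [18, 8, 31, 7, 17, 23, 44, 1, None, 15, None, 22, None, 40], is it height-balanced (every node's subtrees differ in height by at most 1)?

Tree (level-order array): [18, 8, 31, 7, 17, 23, 44, 1, None, 15, None, 22, None, 40]
Definition: a tree is height-balanced if, at every node, |h(left) - h(right)| <= 1 (empty subtree has height -1).
Bottom-up per-node check:
  node 1: h_left=-1, h_right=-1, diff=0 [OK], height=0
  node 7: h_left=0, h_right=-1, diff=1 [OK], height=1
  node 15: h_left=-1, h_right=-1, diff=0 [OK], height=0
  node 17: h_left=0, h_right=-1, diff=1 [OK], height=1
  node 8: h_left=1, h_right=1, diff=0 [OK], height=2
  node 22: h_left=-1, h_right=-1, diff=0 [OK], height=0
  node 23: h_left=0, h_right=-1, diff=1 [OK], height=1
  node 40: h_left=-1, h_right=-1, diff=0 [OK], height=0
  node 44: h_left=0, h_right=-1, diff=1 [OK], height=1
  node 31: h_left=1, h_right=1, diff=0 [OK], height=2
  node 18: h_left=2, h_right=2, diff=0 [OK], height=3
All nodes satisfy the balance condition.
Result: Balanced


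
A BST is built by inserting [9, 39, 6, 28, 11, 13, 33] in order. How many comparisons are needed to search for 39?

Search path for 39: 9 -> 39
Found: True
Comparisons: 2


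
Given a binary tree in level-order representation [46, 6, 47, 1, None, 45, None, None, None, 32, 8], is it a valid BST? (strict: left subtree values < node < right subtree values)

Level-order array: [46, 6, 47, 1, None, 45, None, None, None, 32, 8]
Validate using subtree bounds (lo, hi): at each node, require lo < value < hi,
then recurse left with hi=value and right with lo=value.
Preorder trace (stopping at first violation):
  at node 46 with bounds (-inf, +inf): OK
  at node 6 with bounds (-inf, 46): OK
  at node 1 with bounds (-inf, 6): OK
  at node 47 with bounds (46, +inf): OK
  at node 45 with bounds (46, 47): VIOLATION
Node 45 violates its bound: not (46 < 45 < 47).
Result: Not a valid BST


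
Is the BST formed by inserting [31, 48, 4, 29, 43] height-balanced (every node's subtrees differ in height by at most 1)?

Tree (level-order array): [31, 4, 48, None, 29, 43]
Definition: a tree is height-balanced if, at every node, |h(left) - h(right)| <= 1 (empty subtree has height -1).
Bottom-up per-node check:
  node 29: h_left=-1, h_right=-1, diff=0 [OK], height=0
  node 4: h_left=-1, h_right=0, diff=1 [OK], height=1
  node 43: h_left=-1, h_right=-1, diff=0 [OK], height=0
  node 48: h_left=0, h_right=-1, diff=1 [OK], height=1
  node 31: h_left=1, h_right=1, diff=0 [OK], height=2
All nodes satisfy the balance condition.
Result: Balanced


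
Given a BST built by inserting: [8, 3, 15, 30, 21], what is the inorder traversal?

Tree insertion order: [8, 3, 15, 30, 21]
Tree (level-order array): [8, 3, 15, None, None, None, 30, 21]
Inorder traversal: [3, 8, 15, 21, 30]


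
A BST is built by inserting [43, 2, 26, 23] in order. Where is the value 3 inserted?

Starting tree (level order): [43, 2, None, None, 26, 23]
Insertion path: 43 -> 2 -> 26 -> 23
Result: insert 3 as left child of 23
Final tree (level order): [43, 2, None, None, 26, 23, None, 3]


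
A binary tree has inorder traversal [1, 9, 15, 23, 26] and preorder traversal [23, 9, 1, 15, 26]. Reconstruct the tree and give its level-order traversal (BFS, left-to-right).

Inorder:  [1, 9, 15, 23, 26]
Preorder: [23, 9, 1, 15, 26]
Algorithm: preorder visits root first, so consume preorder in order;
for each root, split the current inorder slice at that value into
left-subtree inorder and right-subtree inorder, then recurse.
Recursive splits:
  root=23; inorder splits into left=[1, 9, 15], right=[26]
  root=9; inorder splits into left=[1], right=[15]
  root=1; inorder splits into left=[], right=[]
  root=15; inorder splits into left=[], right=[]
  root=26; inorder splits into left=[], right=[]
Reconstructed level-order: [23, 9, 26, 1, 15]


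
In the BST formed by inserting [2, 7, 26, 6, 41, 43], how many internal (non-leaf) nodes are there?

Tree built from: [2, 7, 26, 6, 41, 43]
Tree (level-order array): [2, None, 7, 6, 26, None, None, None, 41, None, 43]
Rule: An internal node has at least one child.
Per-node child counts:
  node 2: 1 child(ren)
  node 7: 2 child(ren)
  node 6: 0 child(ren)
  node 26: 1 child(ren)
  node 41: 1 child(ren)
  node 43: 0 child(ren)
Matching nodes: [2, 7, 26, 41]
Count of internal (non-leaf) nodes: 4


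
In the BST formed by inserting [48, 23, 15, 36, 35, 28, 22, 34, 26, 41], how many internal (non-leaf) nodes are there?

Tree built from: [48, 23, 15, 36, 35, 28, 22, 34, 26, 41]
Tree (level-order array): [48, 23, None, 15, 36, None, 22, 35, 41, None, None, 28, None, None, None, 26, 34]
Rule: An internal node has at least one child.
Per-node child counts:
  node 48: 1 child(ren)
  node 23: 2 child(ren)
  node 15: 1 child(ren)
  node 22: 0 child(ren)
  node 36: 2 child(ren)
  node 35: 1 child(ren)
  node 28: 2 child(ren)
  node 26: 0 child(ren)
  node 34: 0 child(ren)
  node 41: 0 child(ren)
Matching nodes: [48, 23, 15, 36, 35, 28]
Count of internal (non-leaf) nodes: 6


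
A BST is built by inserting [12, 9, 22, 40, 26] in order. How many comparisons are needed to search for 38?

Search path for 38: 12 -> 22 -> 40 -> 26
Found: False
Comparisons: 4


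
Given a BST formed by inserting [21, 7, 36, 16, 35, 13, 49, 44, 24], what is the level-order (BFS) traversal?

Tree insertion order: [21, 7, 36, 16, 35, 13, 49, 44, 24]
Tree (level-order array): [21, 7, 36, None, 16, 35, 49, 13, None, 24, None, 44]
BFS from the root, enqueuing left then right child of each popped node:
  queue [21] -> pop 21, enqueue [7, 36], visited so far: [21]
  queue [7, 36] -> pop 7, enqueue [16], visited so far: [21, 7]
  queue [36, 16] -> pop 36, enqueue [35, 49], visited so far: [21, 7, 36]
  queue [16, 35, 49] -> pop 16, enqueue [13], visited so far: [21, 7, 36, 16]
  queue [35, 49, 13] -> pop 35, enqueue [24], visited so far: [21, 7, 36, 16, 35]
  queue [49, 13, 24] -> pop 49, enqueue [44], visited so far: [21, 7, 36, 16, 35, 49]
  queue [13, 24, 44] -> pop 13, enqueue [none], visited so far: [21, 7, 36, 16, 35, 49, 13]
  queue [24, 44] -> pop 24, enqueue [none], visited so far: [21, 7, 36, 16, 35, 49, 13, 24]
  queue [44] -> pop 44, enqueue [none], visited so far: [21, 7, 36, 16, 35, 49, 13, 24, 44]
Result: [21, 7, 36, 16, 35, 49, 13, 24, 44]


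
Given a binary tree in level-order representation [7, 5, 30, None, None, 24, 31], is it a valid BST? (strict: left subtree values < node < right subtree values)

Level-order array: [7, 5, 30, None, None, 24, 31]
Validate using subtree bounds (lo, hi): at each node, require lo < value < hi,
then recurse left with hi=value and right with lo=value.
Preorder trace (stopping at first violation):
  at node 7 with bounds (-inf, +inf): OK
  at node 5 with bounds (-inf, 7): OK
  at node 30 with bounds (7, +inf): OK
  at node 24 with bounds (7, 30): OK
  at node 31 with bounds (30, +inf): OK
No violation found at any node.
Result: Valid BST


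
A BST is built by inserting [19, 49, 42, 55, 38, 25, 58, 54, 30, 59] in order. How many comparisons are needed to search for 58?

Search path for 58: 19 -> 49 -> 55 -> 58
Found: True
Comparisons: 4


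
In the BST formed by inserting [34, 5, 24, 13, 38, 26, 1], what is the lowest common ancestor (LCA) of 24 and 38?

Tree insertion order: [34, 5, 24, 13, 38, 26, 1]
Tree (level-order array): [34, 5, 38, 1, 24, None, None, None, None, 13, 26]
In a BST, the LCA of p=24, q=38 is the first node v on the
root-to-leaf path with p <= v <= q (go left if both < v, right if both > v).
Walk from root:
  at 34: 24 <= 34 <= 38, this is the LCA
LCA = 34


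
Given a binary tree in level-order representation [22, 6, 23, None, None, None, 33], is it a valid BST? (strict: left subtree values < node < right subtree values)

Level-order array: [22, 6, 23, None, None, None, 33]
Validate using subtree bounds (lo, hi): at each node, require lo < value < hi,
then recurse left with hi=value and right with lo=value.
Preorder trace (stopping at first violation):
  at node 22 with bounds (-inf, +inf): OK
  at node 6 with bounds (-inf, 22): OK
  at node 23 with bounds (22, +inf): OK
  at node 33 with bounds (23, +inf): OK
No violation found at any node.
Result: Valid BST


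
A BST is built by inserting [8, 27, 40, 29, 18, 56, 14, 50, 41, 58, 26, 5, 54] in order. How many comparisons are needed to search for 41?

Search path for 41: 8 -> 27 -> 40 -> 56 -> 50 -> 41
Found: True
Comparisons: 6


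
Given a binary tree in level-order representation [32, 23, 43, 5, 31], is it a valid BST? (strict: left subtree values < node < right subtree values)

Level-order array: [32, 23, 43, 5, 31]
Validate using subtree bounds (lo, hi): at each node, require lo < value < hi,
then recurse left with hi=value and right with lo=value.
Preorder trace (stopping at first violation):
  at node 32 with bounds (-inf, +inf): OK
  at node 23 with bounds (-inf, 32): OK
  at node 5 with bounds (-inf, 23): OK
  at node 31 with bounds (23, 32): OK
  at node 43 with bounds (32, +inf): OK
No violation found at any node.
Result: Valid BST


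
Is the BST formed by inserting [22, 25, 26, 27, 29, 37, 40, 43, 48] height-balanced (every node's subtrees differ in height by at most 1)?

Tree (level-order array): [22, None, 25, None, 26, None, 27, None, 29, None, 37, None, 40, None, 43, None, 48]
Definition: a tree is height-balanced if, at every node, |h(left) - h(right)| <= 1 (empty subtree has height -1).
Bottom-up per-node check:
  node 48: h_left=-1, h_right=-1, diff=0 [OK], height=0
  node 43: h_left=-1, h_right=0, diff=1 [OK], height=1
  node 40: h_left=-1, h_right=1, diff=2 [FAIL (|-1-1|=2 > 1)], height=2
  node 37: h_left=-1, h_right=2, diff=3 [FAIL (|-1-2|=3 > 1)], height=3
  node 29: h_left=-1, h_right=3, diff=4 [FAIL (|-1-3|=4 > 1)], height=4
  node 27: h_left=-1, h_right=4, diff=5 [FAIL (|-1-4|=5 > 1)], height=5
  node 26: h_left=-1, h_right=5, diff=6 [FAIL (|-1-5|=6 > 1)], height=6
  node 25: h_left=-1, h_right=6, diff=7 [FAIL (|-1-6|=7 > 1)], height=7
  node 22: h_left=-1, h_right=7, diff=8 [FAIL (|-1-7|=8 > 1)], height=8
Node 40 violates the condition: |-1 - 1| = 2 > 1.
Result: Not balanced


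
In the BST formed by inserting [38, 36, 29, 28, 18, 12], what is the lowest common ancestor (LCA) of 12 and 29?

Tree insertion order: [38, 36, 29, 28, 18, 12]
Tree (level-order array): [38, 36, None, 29, None, 28, None, 18, None, 12]
In a BST, the LCA of p=12, q=29 is the first node v on the
root-to-leaf path with p <= v <= q (go left if both < v, right if both > v).
Walk from root:
  at 38: both 12 and 29 < 38, go left
  at 36: both 12 and 29 < 36, go left
  at 29: 12 <= 29 <= 29, this is the LCA
LCA = 29


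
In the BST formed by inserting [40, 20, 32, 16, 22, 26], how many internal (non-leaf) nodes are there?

Tree built from: [40, 20, 32, 16, 22, 26]
Tree (level-order array): [40, 20, None, 16, 32, None, None, 22, None, None, 26]
Rule: An internal node has at least one child.
Per-node child counts:
  node 40: 1 child(ren)
  node 20: 2 child(ren)
  node 16: 0 child(ren)
  node 32: 1 child(ren)
  node 22: 1 child(ren)
  node 26: 0 child(ren)
Matching nodes: [40, 20, 32, 22]
Count of internal (non-leaf) nodes: 4


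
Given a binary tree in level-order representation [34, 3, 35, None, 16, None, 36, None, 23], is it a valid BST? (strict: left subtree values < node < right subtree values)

Level-order array: [34, 3, 35, None, 16, None, 36, None, 23]
Validate using subtree bounds (lo, hi): at each node, require lo < value < hi,
then recurse left with hi=value and right with lo=value.
Preorder trace (stopping at first violation):
  at node 34 with bounds (-inf, +inf): OK
  at node 3 with bounds (-inf, 34): OK
  at node 16 with bounds (3, 34): OK
  at node 23 with bounds (16, 34): OK
  at node 35 with bounds (34, +inf): OK
  at node 36 with bounds (35, +inf): OK
No violation found at any node.
Result: Valid BST


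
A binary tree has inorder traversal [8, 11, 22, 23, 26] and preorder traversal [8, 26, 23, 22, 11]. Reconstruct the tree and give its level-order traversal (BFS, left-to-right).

Inorder:  [8, 11, 22, 23, 26]
Preorder: [8, 26, 23, 22, 11]
Algorithm: preorder visits root first, so consume preorder in order;
for each root, split the current inorder slice at that value into
left-subtree inorder and right-subtree inorder, then recurse.
Recursive splits:
  root=8; inorder splits into left=[], right=[11, 22, 23, 26]
  root=26; inorder splits into left=[11, 22, 23], right=[]
  root=23; inorder splits into left=[11, 22], right=[]
  root=22; inorder splits into left=[11], right=[]
  root=11; inorder splits into left=[], right=[]
Reconstructed level-order: [8, 26, 23, 22, 11]


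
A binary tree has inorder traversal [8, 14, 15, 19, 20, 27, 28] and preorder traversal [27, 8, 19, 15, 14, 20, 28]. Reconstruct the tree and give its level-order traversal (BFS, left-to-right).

Inorder:  [8, 14, 15, 19, 20, 27, 28]
Preorder: [27, 8, 19, 15, 14, 20, 28]
Algorithm: preorder visits root first, so consume preorder in order;
for each root, split the current inorder slice at that value into
left-subtree inorder and right-subtree inorder, then recurse.
Recursive splits:
  root=27; inorder splits into left=[8, 14, 15, 19, 20], right=[28]
  root=8; inorder splits into left=[], right=[14, 15, 19, 20]
  root=19; inorder splits into left=[14, 15], right=[20]
  root=15; inorder splits into left=[14], right=[]
  root=14; inorder splits into left=[], right=[]
  root=20; inorder splits into left=[], right=[]
  root=28; inorder splits into left=[], right=[]
Reconstructed level-order: [27, 8, 28, 19, 15, 20, 14]


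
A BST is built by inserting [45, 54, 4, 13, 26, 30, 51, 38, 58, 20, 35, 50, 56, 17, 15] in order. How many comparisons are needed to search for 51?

Search path for 51: 45 -> 54 -> 51
Found: True
Comparisons: 3


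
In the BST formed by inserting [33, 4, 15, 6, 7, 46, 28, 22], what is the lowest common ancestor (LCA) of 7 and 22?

Tree insertion order: [33, 4, 15, 6, 7, 46, 28, 22]
Tree (level-order array): [33, 4, 46, None, 15, None, None, 6, 28, None, 7, 22]
In a BST, the LCA of p=7, q=22 is the first node v on the
root-to-leaf path with p <= v <= q (go left if both < v, right if both > v).
Walk from root:
  at 33: both 7 and 22 < 33, go left
  at 4: both 7 and 22 > 4, go right
  at 15: 7 <= 15 <= 22, this is the LCA
LCA = 15


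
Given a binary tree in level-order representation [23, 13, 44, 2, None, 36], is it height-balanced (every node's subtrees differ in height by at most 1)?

Tree (level-order array): [23, 13, 44, 2, None, 36]
Definition: a tree is height-balanced if, at every node, |h(left) - h(right)| <= 1 (empty subtree has height -1).
Bottom-up per-node check:
  node 2: h_left=-1, h_right=-1, diff=0 [OK], height=0
  node 13: h_left=0, h_right=-1, diff=1 [OK], height=1
  node 36: h_left=-1, h_right=-1, diff=0 [OK], height=0
  node 44: h_left=0, h_right=-1, diff=1 [OK], height=1
  node 23: h_left=1, h_right=1, diff=0 [OK], height=2
All nodes satisfy the balance condition.
Result: Balanced


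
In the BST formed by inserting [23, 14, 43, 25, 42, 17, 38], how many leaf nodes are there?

Tree built from: [23, 14, 43, 25, 42, 17, 38]
Tree (level-order array): [23, 14, 43, None, 17, 25, None, None, None, None, 42, 38]
Rule: A leaf has 0 children.
Per-node child counts:
  node 23: 2 child(ren)
  node 14: 1 child(ren)
  node 17: 0 child(ren)
  node 43: 1 child(ren)
  node 25: 1 child(ren)
  node 42: 1 child(ren)
  node 38: 0 child(ren)
Matching nodes: [17, 38]
Count of leaf nodes: 2


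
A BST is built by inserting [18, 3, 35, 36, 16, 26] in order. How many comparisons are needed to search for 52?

Search path for 52: 18 -> 35 -> 36
Found: False
Comparisons: 3


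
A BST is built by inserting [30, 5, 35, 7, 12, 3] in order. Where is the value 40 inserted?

Starting tree (level order): [30, 5, 35, 3, 7, None, None, None, None, None, 12]
Insertion path: 30 -> 35
Result: insert 40 as right child of 35
Final tree (level order): [30, 5, 35, 3, 7, None, 40, None, None, None, 12]


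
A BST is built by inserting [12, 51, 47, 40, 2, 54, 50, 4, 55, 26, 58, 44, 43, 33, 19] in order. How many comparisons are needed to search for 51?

Search path for 51: 12 -> 51
Found: True
Comparisons: 2


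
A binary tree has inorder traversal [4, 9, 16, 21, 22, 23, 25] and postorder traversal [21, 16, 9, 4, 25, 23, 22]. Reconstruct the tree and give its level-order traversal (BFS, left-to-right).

Inorder:   [4, 9, 16, 21, 22, 23, 25]
Postorder: [21, 16, 9, 4, 25, 23, 22]
Algorithm: postorder visits root last, so walk postorder right-to-left;
each value is the root of the current inorder slice — split it at that
value, recurse on the right subtree first, then the left.
Recursive splits:
  root=22; inorder splits into left=[4, 9, 16, 21], right=[23, 25]
  root=23; inorder splits into left=[], right=[25]
  root=25; inorder splits into left=[], right=[]
  root=4; inorder splits into left=[], right=[9, 16, 21]
  root=9; inorder splits into left=[], right=[16, 21]
  root=16; inorder splits into left=[], right=[21]
  root=21; inorder splits into left=[], right=[]
Reconstructed level-order: [22, 4, 23, 9, 25, 16, 21]


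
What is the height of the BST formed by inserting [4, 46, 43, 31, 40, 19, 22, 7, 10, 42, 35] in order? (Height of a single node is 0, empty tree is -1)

Insertion order: [4, 46, 43, 31, 40, 19, 22, 7, 10, 42, 35]
Tree (level-order array): [4, None, 46, 43, None, 31, None, 19, 40, 7, 22, 35, 42, None, 10]
Compute height bottom-up (empty subtree = -1):
  height(10) = 1 + max(-1, -1) = 0
  height(7) = 1 + max(-1, 0) = 1
  height(22) = 1 + max(-1, -1) = 0
  height(19) = 1 + max(1, 0) = 2
  height(35) = 1 + max(-1, -1) = 0
  height(42) = 1 + max(-1, -1) = 0
  height(40) = 1 + max(0, 0) = 1
  height(31) = 1 + max(2, 1) = 3
  height(43) = 1 + max(3, -1) = 4
  height(46) = 1 + max(4, -1) = 5
  height(4) = 1 + max(-1, 5) = 6
Height = 6


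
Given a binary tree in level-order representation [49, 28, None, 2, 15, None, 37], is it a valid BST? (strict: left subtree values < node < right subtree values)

Level-order array: [49, 28, None, 2, 15, None, 37]
Validate using subtree bounds (lo, hi): at each node, require lo < value < hi,
then recurse left with hi=value and right with lo=value.
Preorder trace (stopping at first violation):
  at node 49 with bounds (-inf, +inf): OK
  at node 28 with bounds (-inf, 49): OK
  at node 2 with bounds (-inf, 28): OK
  at node 37 with bounds (2, 28): VIOLATION
Node 37 violates its bound: not (2 < 37 < 28).
Result: Not a valid BST


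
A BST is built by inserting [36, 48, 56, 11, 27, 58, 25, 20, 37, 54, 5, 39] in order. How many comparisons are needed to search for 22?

Search path for 22: 36 -> 11 -> 27 -> 25 -> 20
Found: False
Comparisons: 5


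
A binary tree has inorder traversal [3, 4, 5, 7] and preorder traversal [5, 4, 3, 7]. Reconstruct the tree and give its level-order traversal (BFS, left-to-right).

Inorder:  [3, 4, 5, 7]
Preorder: [5, 4, 3, 7]
Algorithm: preorder visits root first, so consume preorder in order;
for each root, split the current inorder slice at that value into
left-subtree inorder and right-subtree inorder, then recurse.
Recursive splits:
  root=5; inorder splits into left=[3, 4], right=[7]
  root=4; inorder splits into left=[3], right=[]
  root=3; inorder splits into left=[], right=[]
  root=7; inorder splits into left=[], right=[]
Reconstructed level-order: [5, 4, 7, 3]


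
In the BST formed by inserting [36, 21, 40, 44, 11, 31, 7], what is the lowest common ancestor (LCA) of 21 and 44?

Tree insertion order: [36, 21, 40, 44, 11, 31, 7]
Tree (level-order array): [36, 21, 40, 11, 31, None, 44, 7]
In a BST, the LCA of p=21, q=44 is the first node v on the
root-to-leaf path with p <= v <= q (go left if both < v, right if both > v).
Walk from root:
  at 36: 21 <= 36 <= 44, this is the LCA
LCA = 36


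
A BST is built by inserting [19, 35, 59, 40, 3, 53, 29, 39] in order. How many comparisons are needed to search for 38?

Search path for 38: 19 -> 35 -> 59 -> 40 -> 39
Found: False
Comparisons: 5


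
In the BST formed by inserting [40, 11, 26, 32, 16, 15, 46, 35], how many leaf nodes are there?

Tree built from: [40, 11, 26, 32, 16, 15, 46, 35]
Tree (level-order array): [40, 11, 46, None, 26, None, None, 16, 32, 15, None, None, 35]
Rule: A leaf has 0 children.
Per-node child counts:
  node 40: 2 child(ren)
  node 11: 1 child(ren)
  node 26: 2 child(ren)
  node 16: 1 child(ren)
  node 15: 0 child(ren)
  node 32: 1 child(ren)
  node 35: 0 child(ren)
  node 46: 0 child(ren)
Matching nodes: [15, 35, 46]
Count of leaf nodes: 3


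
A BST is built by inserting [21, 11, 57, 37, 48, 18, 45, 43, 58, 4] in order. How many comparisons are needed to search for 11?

Search path for 11: 21 -> 11
Found: True
Comparisons: 2


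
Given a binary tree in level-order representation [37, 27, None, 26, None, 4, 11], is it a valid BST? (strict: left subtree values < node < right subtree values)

Level-order array: [37, 27, None, 26, None, 4, 11]
Validate using subtree bounds (lo, hi): at each node, require lo < value < hi,
then recurse left with hi=value and right with lo=value.
Preorder trace (stopping at first violation):
  at node 37 with bounds (-inf, +inf): OK
  at node 27 with bounds (-inf, 37): OK
  at node 26 with bounds (-inf, 27): OK
  at node 4 with bounds (-inf, 26): OK
  at node 11 with bounds (26, 27): VIOLATION
Node 11 violates its bound: not (26 < 11 < 27).
Result: Not a valid BST


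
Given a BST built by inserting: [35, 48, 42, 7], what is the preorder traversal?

Tree insertion order: [35, 48, 42, 7]
Tree (level-order array): [35, 7, 48, None, None, 42]
Preorder traversal: [35, 7, 48, 42]


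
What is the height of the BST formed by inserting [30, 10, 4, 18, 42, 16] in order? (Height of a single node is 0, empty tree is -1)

Insertion order: [30, 10, 4, 18, 42, 16]
Tree (level-order array): [30, 10, 42, 4, 18, None, None, None, None, 16]
Compute height bottom-up (empty subtree = -1):
  height(4) = 1 + max(-1, -1) = 0
  height(16) = 1 + max(-1, -1) = 0
  height(18) = 1 + max(0, -1) = 1
  height(10) = 1 + max(0, 1) = 2
  height(42) = 1 + max(-1, -1) = 0
  height(30) = 1 + max(2, 0) = 3
Height = 3


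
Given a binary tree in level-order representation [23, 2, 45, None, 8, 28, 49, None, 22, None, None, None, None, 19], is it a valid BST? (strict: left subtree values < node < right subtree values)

Level-order array: [23, 2, 45, None, 8, 28, 49, None, 22, None, None, None, None, 19]
Validate using subtree bounds (lo, hi): at each node, require lo < value < hi,
then recurse left with hi=value and right with lo=value.
Preorder trace (stopping at first violation):
  at node 23 with bounds (-inf, +inf): OK
  at node 2 with bounds (-inf, 23): OK
  at node 8 with bounds (2, 23): OK
  at node 22 with bounds (8, 23): OK
  at node 19 with bounds (8, 22): OK
  at node 45 with bounds (23, +inf): OK
  at node 28 with bounds (23, 45): OK
  at node 49 with bounds (45, +inf): OK
No violation found at any node.
Result: Valid BST


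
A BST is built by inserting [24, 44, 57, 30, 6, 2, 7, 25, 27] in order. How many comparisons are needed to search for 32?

Search path for 32: 24 -> 44 -> 30
Found: False
Comparisons: 3


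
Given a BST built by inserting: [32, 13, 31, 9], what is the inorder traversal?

Tree insertion order: [32, 13, 31, 9]
Tree (level-order array): [32, 13, None, 9, 31]
Inorder traversal: [9, 13, 31, 32]


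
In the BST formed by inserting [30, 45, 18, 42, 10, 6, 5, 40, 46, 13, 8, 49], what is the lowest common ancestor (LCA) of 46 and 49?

Tree insertion order: [30, 45, 18, 42, 10, 6, 5, 40, 46, 13, 8, 49]
Tree (level-order array): [30, 18, 45, 10, None, 42, 46, 6, 13, 40, None, None, 49, 5, 8]
In a BST, the LCA of p=46, q=49 is the first node v on the
root-to-leaf path with p <= v <= q (go left if both < v, right if both > v).
Walk from root:
  at 30: both 46 and 49 > 30, go right
  at 45: both 46 and 49 > 45, go right
  at 46: 46 <= 46 <= 49, this is the LCA
LCA = 46


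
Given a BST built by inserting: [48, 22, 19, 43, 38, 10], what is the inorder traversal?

Tree insertion order: [48, 22, 19, 43, 38, 10]
Tree (level-order array): [48, 22, None, 19, 43, 10, None, 38]
Inorder traversal: [10, 19, 22, 38, 43, 48]


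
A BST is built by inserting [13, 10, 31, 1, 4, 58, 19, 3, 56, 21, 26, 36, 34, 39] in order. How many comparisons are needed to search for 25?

Search path for 25: 13 -> 31 -> 19 -> 21 -> 26
Found: False
Comparisons: 5


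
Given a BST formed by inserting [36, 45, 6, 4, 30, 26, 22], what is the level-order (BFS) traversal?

Tree insertion order: [36, 45, 6, 4, 30, 26, 22]
Tree (level-order array): [36, 6, 45, 4, 30, None, None, None, None, 26, None, 22]
BFS from the root, enqueuing left then right child of each popped node:
  queue [36] -> pop 36, enqueue [6, 45], visited so far: [36]
  queue [6, 45] -> pop 6, enqueue [4, 30], visited so far: [36, 6]
  queue [45, 4, 30] -> pop 45, enqueue [none], visited so far: [36, 6, 45]
  queue [4, 30] -> pop 4, enqueue [none], visited so far: [36, 6, 45, 4]
  queue [30] -> pop 30, enqueue [26], visited so far: [36, 6, 45, 4, 30]
  queue [26] -> pop 26, enqueue [22], visited so far: [36, 6, 45, 4, 30, 26]
  queue [22] -> pop 22, enqueue [none], visited so far: [36, 6, 45, 4, 30, 26, 22]
Result: [36, 6, 45, 4, 30, 26, 22]


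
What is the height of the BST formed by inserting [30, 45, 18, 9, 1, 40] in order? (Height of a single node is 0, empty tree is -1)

Insertion order: [30, 45, 18, 9, 1, 40]
Tree (level-order array): [30, 18, 45, 9, None, 40, None, 1]
Compute height bottom-up (empty subtree = -1):
  height(1) = 1 + max(-1, -1) = 0
  height(9) = 1 + max(0, -1) = 1
  height(18) = 1 + max(1, -1) = 2
  height(40) = 1 + max(-1, -1) = 0
  height(45) = 1 + max(0, -1) = 1
  height(30) = 1 + max(2, 1) = 3
Height = 3


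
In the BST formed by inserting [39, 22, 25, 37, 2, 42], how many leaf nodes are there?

Tree built from: [39, 22, 25, 37, 2, 42]
Tree (level-order array): [39, 22, 42, 2, 25, None, None, None, None, None, 37]
Rule: A leaf has 0 children.
Per-node child counts:
  node 39: 2 child(ren)
  node 22: 2 child(ren)
  node 2: 0 child(ren)
  node 25: 1 child(ren)
  node 37: 0 child(ren)
  node 42: 0 child(ren)
Matching nodes: [2, 37, 42]
Count of leaf nodes: 3


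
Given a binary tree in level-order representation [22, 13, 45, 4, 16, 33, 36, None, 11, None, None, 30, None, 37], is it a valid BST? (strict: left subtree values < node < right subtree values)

Level-order array: [22, 13, 45, 4, 16, 33, 36, None, 11, None, None, 30, None, 37]
Validate using subtree bounds (lo, hi): at each node, require lo < value < hi,
then recurse left with hi=value and right with lo=value.
Preorder trace (stopping at first violation):
  at node 22 with bounds (-inf, +inf): OK
  at node 13 with bounds (-inf, 22): OK
  at node 4 with bounds (-inf, 13): OK
  at node 11 with bounds (4, 13): OK
  at node 16 with bounds (13, 22): OK
  at node 45 with bounds (22, +inf): OK
  at node 33 with bounds (22, 45): OK
  at node 30 with bounds (22, 33): OK
  at node 36 with bounds (45, +inf): VIOLATION
Node 36 violates its bound: not (45 < 36 < +inf).
Result: Not a valid BST


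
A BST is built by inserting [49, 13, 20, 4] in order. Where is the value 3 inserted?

Starting tree (level order): [49, 13, None, 4, 20]
Insertion path: 49 -> 13 -> 4
Result: insert 3 as left child of 4
Final tree (level order): [49, 13, None, 4, 20, 3]


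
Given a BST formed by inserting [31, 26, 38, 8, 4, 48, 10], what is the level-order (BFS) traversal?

Tree insertion order: [31, 26, 38, 8, 4, 48, 10]
Tree (level-order array): [31, 26, 38, 8, None, None, 48, 4, 10]
BFS from the root, enqueuing left then right child of each popped node:
  queue [31] -> pop 31, enqueue [26, 38], visited so far: [31]
  queue [26, 38] -> pop 26, enqueue [8], visited so far: [31, 26]
  queue [38, 8] -> pop 38, enqueue [48], visited so far: [31, 26, 38]
  queue [8, 48] -> pop 8, enqueue [4, 10], visited so far: [31, 26, 38, 8]
  queue [48, 4, 10] -> pop 48, enqueue [none], visited so far: [31, 26, 38, 8, 48]
  queue [4, 10] -> pop 4, enqueue [none], visited so far: [31, 26, 38, 8, 48, 4]
  queue [10] -> pop 10, enqueue [none], visited so far: [31, 26, 38, 8, 48, 4, 10]
Result: [31, 26, 38, 8, 48, 4, 10]


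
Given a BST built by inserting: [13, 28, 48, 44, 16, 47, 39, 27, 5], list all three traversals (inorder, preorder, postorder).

Tree insertion order: [13, 28, 48, 44, 16, 47, 39, 27, 5]
Tree (level-order array): [13, 5, 28, None, None, 16, 48, None, 27, 44, None, None, None, 39, 47]
Inorder (L, root, R): [5, 13, 16, 27, 28, 39, 44, 47, 48]
Preorder (root, L, R): [13, 5, 28, 16, 27, 48, 44, 39, 47]
Postorder (L, R, root): [5, 27, 16, 39, 47, 44, 48, 28, 13]


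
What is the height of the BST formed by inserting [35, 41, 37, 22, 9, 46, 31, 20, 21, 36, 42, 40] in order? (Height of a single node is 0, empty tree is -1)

Insertion order: [35, 41, 37, 22, 9, 46, 31, 20, 21, 36, 42, 40]
Tree (level-order array): [35, 22, 41, 9, 31, 37, 46, None, 20, None, None, 36, 40, 42, None, None, 21]
Compute height bottom-up (empty subtree = -1):
  height(21) = 1 + max(-1, -1) = 0
  height(20) = 1 + max(-1, 0) = 1
  height(9) = 1 + max(-1, 1) = 2
  height(31) = 1 + max(-1, -1) = 0
  height(22) = 1 + max(2, 0) = 3
  height(36) = 1 + max(-1, -1) = 0
  height(40) = 1 + max(-1, -1) = 0
  height(37) = 1 + max(0, 0) = 1
  height(42) = 1 + max(-1, -1) = 0
  height(46) = 1 + max(0, -1) = 1
  height(41) = 1 + max(1, 1) = 2
  height(35) = 1 + max(3, 2) = 4
Height = 4


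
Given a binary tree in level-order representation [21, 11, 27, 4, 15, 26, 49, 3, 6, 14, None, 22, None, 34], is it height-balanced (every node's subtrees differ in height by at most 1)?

Tree (level-order array): [21, 11, 27, 4, 15, 26, 49, 3, 6, 14, None, 22, None, 34]
Definition: a tree is height-balanced if, at every node, |h(left) - h(right)| <= 1 (empty subtree has height -1).
Bottom-up per-node check:
  node 3: h_left=-1, h_right=-1, diff=0 [OK], height=0
  node 6: h_left=-1, h_right=-1, diff=0 [OK], height=0
  node 4: h_left=0, h_right=0, diff=0 [OK], height=1
  node 14: h_left=-1, h_right=-1, diff=0 [OK], height=0
  node 15: h_left=0, h_right=-1, diff=1 [OK], height=1
  node 11: h_left=1, h_right=1, diff=0 [OK], height=2
  node 22: h_left=-1, h_right=-1, diff=0 [OK], height=0
  node 26: h_left=0, h_right=-1, diff=1 [OK], height=1
  node 34: h_left=-1, h_right=-1, diff=0 [OK], height=0
  node 49: h_left=0, h_right=-1, diff=1 [OK], height=1
  node 27: h_left=1, h_right=1, diff=0 [OK], height=2
  node 21: h_left=2, h_right=2, diff=0 [OK], height=3
All nodes satisfy the balance condition.
Result: Balanced


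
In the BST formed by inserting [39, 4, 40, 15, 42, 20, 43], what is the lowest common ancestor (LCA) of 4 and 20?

Tree insertion order: [39, 4, 40, 15, 42, 20, 43]
Tree (level-order array): [39, 4, 40, None, 15, None, 42, None, 20, None, 43]
In a BST, the LCA of p=4, q=20 is the first node v on the
root-to-leaf path with p <= v <= q (go left if both < v, right if both > v).
Walk from root:
  at 39: both 4 and 20 < 39, go left
  at 4: 4 <= 4 <= 20, this is the LCA
LCA = 4


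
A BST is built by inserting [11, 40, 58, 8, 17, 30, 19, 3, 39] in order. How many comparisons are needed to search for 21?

Search path for 21: 11 -> 40 -> 17 -> 30 -> 19
Found: False
Comparisons: 5


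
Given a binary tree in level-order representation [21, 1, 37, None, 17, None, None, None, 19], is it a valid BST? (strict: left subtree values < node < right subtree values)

Level-order array: [21, 1, 37, None, 17, None, None, None, 19]
Validate using subtree bounds (lo, hi): at each node, require lo < value < hi,
then recurse left with hi=value and right with lo=value.
Preorder trace (stopping at first violation):
  at node 21 with bounds (-inf, +inf): OK
  at node 1 with bounds (-inf, 21): OK
  at node 17 with bounds (1, 21): OK
  at node 19 with bounds (17, 21): OK
  at node 37 with bounds (21, +inf): OK
No violation found at any node.
Result: Valid BST


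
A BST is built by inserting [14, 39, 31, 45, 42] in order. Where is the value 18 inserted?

Starting tree (level order): [14, None, 39, 31, 45, None, None, 42]
Insertion path: 14 -> 39 -> 31
Result: insert 18 as left child of 31
Final tree (level order): [14, None, 39, 31, 45, 18, None, 42]


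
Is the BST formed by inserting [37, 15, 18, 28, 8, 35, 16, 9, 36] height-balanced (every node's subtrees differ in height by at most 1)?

Tree (level-order array): [37, 15, None, 8, 18, None, 9, 16, 28, None, None, None, None, None, 35, None, 36]
Definition: a tree is height-balanced if, at every node, |h(left) - h(right)| <= 1 (empty subtree has height -1).
Bottom-up per-node check:
  node 9: h_left=-1, h_right=-1, diff=0 [OK], height=0
  node 8: h_left=-1, h_right=0, diff=1 [OK], height=1
  node 16: h_left=-1, h_right=-1, diff=0 [OK], height=0
  node 36: h_left=-1, h_right=-1, diff=0 [OK], height=0
  node 35: h_left=-1, h_right=0, diff=1 [OK], height=1
  node 28: h_left=-1, h_right=1, diff=2 [FAIL (|-1-1|=2 > 1)], height=2
  node 18: h_left=0, h_right=2, diff=2 [FAIL (|0-2|=2 > 1)], height=3
  node 15: h_left=1, h_right=3, diff=2 [FAIL (|1-3|=2 > 1)], height=4
  node 37: h_left=4, h_right=-1, diff=5 [FAIL (|4--1|=5 > 1)], height=5
Node 28 violates the condition: |-1 - 1| = 2 > 1.
Result: Not balanced


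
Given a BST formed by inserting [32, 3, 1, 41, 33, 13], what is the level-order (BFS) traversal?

Tree insertion order: [32, 3, 1, 41, 33, 13]
Tree (level-order array): [32, 3, 41, 1, 13, 33]
BFS from the root, enqueuing left then right child of each popped node:
  queue [32] -> pop 32, enqueue [3, 41], visited so far: [32]
  queue [3, 41] -> pop 3, enqueue [1, 13], visited so far: [32, 3]
  queue [41, 1, 13] -> pop 41, enqueue [33], visited so far: [32, 3, 41]
  queue [1, 13, 33] -> pop 1, enqueue [none], visited so far: [32, 3, 41, 1]
  queue [13, 33] -> pop 13, enqueue [none], visited so far: [32, 3, 41, 1, 13]
  queue [33] -> pop 33, enqueue [none], visited so far: [32, 3, 41, 1, 13, 33]
Result: [32, 3, 41, 1, 13, 33]


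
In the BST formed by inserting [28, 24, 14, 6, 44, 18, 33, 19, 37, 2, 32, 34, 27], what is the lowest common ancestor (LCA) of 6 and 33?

Tree insertion order: [28, 24, 14, 6, 44, 18, 33, 19, 37, 2, 32, 34, 27]
Tree (level-order array): [28, 24, 44, 14, 27, 33, None, 6, 18, None, None, 32, 37, 2, None, None, 19, None, None, 34]
In a BST, the LCA of p=6, q=33 is the first node v on the
root-to-leaf path with p <= v <= q (go left if both < v, right if both > v).
Walk from root:
  at 28: 6 <= 28 <= 33, this is the LCA
LCA = 28


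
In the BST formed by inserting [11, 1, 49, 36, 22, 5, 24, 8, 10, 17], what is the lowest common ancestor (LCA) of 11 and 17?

Tree insertion order: [11, 1, 49, 36, 22, 5, 24, 8, 10, 17]
Tree (level-order array): [11, 1, 49, None, 5, 36, None, None, 8, 22, None, None, 10, 17, 24]
In a BST, the LCA of p=11, q=17 is the first node v on the
root-to-leaf path with p <= v <= q (go left if both < v, right if both > v).
Walk from root:
  at 11: 11 <= 11 <= 17, this is the LCA
LCA = 11


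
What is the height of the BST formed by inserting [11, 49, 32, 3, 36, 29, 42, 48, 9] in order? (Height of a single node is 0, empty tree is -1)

Insertion order: [11, 49, 32, 3, 36, 29, 42, 48, 9]
Tree (level-order array): [11, 3, 49, None, 9, 32, None, None, None, 29, 36, None, None, None, 42, None, 48]
Compute height bottom-up (empty subtree = -1):
  height(9) = 1 + max(-1, -1) = 0
  height(3) = 1 + max(-1, 0) = 1
  height(29) = 1 + max(-1, -1) = 0
  height(48) = 1 + max(-1, -1) = 0
  height(42) = 1 + max(-1, 0) = 1
  height(36) = 1 + max(-1, 1) = 2
  height(32) = 1 + max(0, 2) = 3
  height(49) = 1 + max(3, -1) = 4
  height(11) = 1 + max(1, 4) = 5
Height = 5


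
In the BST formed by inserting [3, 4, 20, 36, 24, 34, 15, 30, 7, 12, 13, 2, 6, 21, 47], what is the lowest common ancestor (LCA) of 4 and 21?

Tree insertion order: [3, 4, 20, 36, 24, 34, 15, 30, 7, 12, 13, 2, 6, 21, 47]
Tree (level-order array): [3, 2, 4, None, None, None, 20, 15, 36, 7, None, 24, 47, 6, 12, 21, 34, None, None, None, None, None, 13, None, None, 30]
In a BST, the LCA of p=4, q=21 is the first node v on the
root-to-leaf path with p <= v <= q (go left if both < v, right if both > v).
Walk from root:
  at 3: both 4 and 21 > 3, go right
  at 4: 4 <= 4 <= 21, this is the LCA
LCA = 4


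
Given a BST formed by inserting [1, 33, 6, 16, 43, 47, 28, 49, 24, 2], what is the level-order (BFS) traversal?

Tree insertion order: [1, 33, 6, 16, 43, 47, 28, 49, 24, 2]
Tree (level-order array): [1, None, 33, 6, 43, 2, 16, None, 47, None, None, None, 28, None, 49, 24]
BFS from the root, enqueuing left then right child of each popped node:
  queue [1] -> pop 1, enqueue [33], visited so far: [1]
  queue [33] -> pop 33, enqueue [6, 43], visited so far: [1, 33]
  queue [6, 43] -> pop 6, enqueue [2, 16], visited so far: [1, 33, 6]
  queue [43, 2, 16] -> pop 43, enqueue [47], visited so far: [1, 33, 6, 43]
  queue [2, 16, 47] -> pop 2, enqueue [none], visited so far: [1, 33, 6, 43, 2]
  queue [16, 47] -> pop 16, enqueue [28], visited so far: [1, 33, 6, 43, 2, 16]
  queue [47, 28] -> pop 47, enqueue [49], visited so far: [1, 33, 6, 43, 2, 16, 47]
  queue [28, 49] -> pop 28, enqueue [24], visited so far: [1, 33, 6, 43, 2, 16, 47, 28]
  queue [49, 24] -> pop 49, enqueue [none], visited so far: [1, 33, 6, 43, 2, 16, 47, 28, 49]
  queue [24] -> pop 24, enqueue [none], visited so far: [1, 33, 6, 43, 2, 16, 47, 28, 49, 24]
Result: [1, 33, 6, 43, 2, 16, 47, 28, 49, 24]


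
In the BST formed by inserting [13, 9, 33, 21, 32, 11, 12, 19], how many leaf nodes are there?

Tree built from: [13, 9, 33, 21, 32, 11, 12, 19]
Tree (level-order array): [13, 9, 33, None, 11, 21, None, None, 12, 19, 32]
Rule: A leaf has 0 children.
Per-node child counts:
  node 13: 2 child(ren)
  node 9: 1 child(ren)
  node 11: 1 child(ren)
  node 12: 0 child(ren)
  node 33: 1 child(ren)
  node 21: 2 child(ren)
  node 19: 0 child(ren)
  node 32: 0 child(ren)
Matching nodes: [12, 19, 32]
Count of leaf nodes: 3


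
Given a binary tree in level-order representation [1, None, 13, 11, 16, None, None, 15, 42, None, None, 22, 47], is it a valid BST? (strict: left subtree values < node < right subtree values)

Level-order array: [1, None, 13, 11, 16, None, None, 15, 42, None, None, 22, 47]
Validate using subtree bounds (lo, hi): at each node, require lo < value < hi,
then recurse left with hi=value and right with lo=value.
Preorder trace (stopping at first violation):
  at node 1 with bounds (-inf, +inf): OK
  at node 13 with bounds (1, +inf): OK
  at node 11 with bounds (1, 13): OK
  at node 16 with bounds (13, +inf): OK
  at node 15 with bounds (13, 16): OK
  at node 42 with bounds (16, +inf): OK
  at node 22 with bounds (16, 42): OK
  at node 47 with bounds (42, +inf): OK
No violation found at any node.
Result: Valid BST


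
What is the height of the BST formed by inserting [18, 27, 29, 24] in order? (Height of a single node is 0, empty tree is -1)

Insertion order: [18, 27, 29, 24]
Tree (level-order array): [18, None, 27, 24, 29]
Compute height bottom-up (empty subtree = -1):
  height(24) = 1 + max(-1, -1) = 0
  height(29) = 1 + max(-1, -1) = 0
  height(27) = 1 + max(0, 0) = 1
  height(18) = 1 + max(-1, 1) = 2
Height = 2
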